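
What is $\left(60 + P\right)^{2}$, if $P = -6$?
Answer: $2916$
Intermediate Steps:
$\left(60 + P\right)^{2} = \left(60 - 6\right)^{2} = 54^{2} = 2916$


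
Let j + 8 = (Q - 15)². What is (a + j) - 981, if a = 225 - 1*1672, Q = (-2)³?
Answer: -1907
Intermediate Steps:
Q = -8
a = -1447 (a = 225 - 1672 = -1447)
j = 521 (j = -8 + (-8 - 15)² = -8 + (-23)² = -8 + 529 = 521)
(a + j) - 981 = (-1447 + 521) - 981 = -926 - 981 = -1907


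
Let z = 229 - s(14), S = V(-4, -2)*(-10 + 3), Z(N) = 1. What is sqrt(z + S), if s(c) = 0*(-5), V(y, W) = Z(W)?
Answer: sqrt(222) ≈ 14.900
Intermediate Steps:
V(y, W) = 1
s(c) = 0
S = -7 (S = 1*(-10 + 3) = 1*(-7) = -7)
z = 229 (z = 229 - 1*0 = 229 + 0 = 229)
sqrt(z + S) = sqrt(229 - 7) = sqrt(222)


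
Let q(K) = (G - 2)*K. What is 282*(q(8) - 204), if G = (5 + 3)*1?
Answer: -43992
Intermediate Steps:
G = 8 (G = 8*1 = 8)
q(K) = 6*K (q(K) = (8 - 2)*K = 6*K)
282*(q(8) - 204) = 282*(6*8 - 204) = 282*(48 - 204) = 282*(-156) = -43992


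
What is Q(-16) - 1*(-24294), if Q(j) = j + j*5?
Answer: 24198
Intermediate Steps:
Q(j) = 6*j (Q(j) = j + 5*j = 6*j)
Q(-16) - 1*(-24294) = 6*(-16) - 1*(-24294) = -96 + 24294 = 24198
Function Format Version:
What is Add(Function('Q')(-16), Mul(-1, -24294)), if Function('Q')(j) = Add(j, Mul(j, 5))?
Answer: 24198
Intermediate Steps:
Function('Q')(j) = Mul(6, j) (Function('Q')(j) = Add(j, Mul(5, j)) = Mul(6, j))
Add(Function('Q')(-16), Mul(-1, -24294)) = Add(Mul(6, -16), Mul(-1, -24294)) = Add(-96, 24294) = 24198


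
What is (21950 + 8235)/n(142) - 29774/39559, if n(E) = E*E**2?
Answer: -84057448497/113268809992 ≈ -0.74211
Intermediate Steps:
n(E) = E**3
(21950 + 8235)/n(142) - 29774/39559 = (21950 + 8235)/(142**3) - 29774/39559 = 30185/2863288 - 29774*1/39559 = 30185*(1/2863288) - 29774/39559 = 30185/2863288 - 29774/39559 = -84057448497/113268809992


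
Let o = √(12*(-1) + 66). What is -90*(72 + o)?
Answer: -6480 - 270*√6 ≈ -7141.4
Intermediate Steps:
o = 3*√6 (o = √(-12 + 66) = √54 = 3*√6 ≈ 7.3485)
-90*(72 + o) = -90*(72 + 3*√6) = -6480 - 270*√6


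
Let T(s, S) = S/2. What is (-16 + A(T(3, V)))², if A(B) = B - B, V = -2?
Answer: 256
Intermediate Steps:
T(s, S) = S/2 (T(s, S) = S*(½) = S/2)
A(B) = 0
(-16 + A(T(3, V)))² = (-16 + 0)² = (-16)² = 256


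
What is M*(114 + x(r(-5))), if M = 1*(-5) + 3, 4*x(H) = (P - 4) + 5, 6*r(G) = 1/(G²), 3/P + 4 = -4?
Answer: -3653/16 ≈ -228.31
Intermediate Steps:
P = -3/8 (P = 3/(-4 - 4) = 3/(-8) = 3*(-⅛) = -3/8 ≈ -0.37500)
r(G) = 1/(6*G²) (r(G) = 1/(6*(G²)) = 1/(6*G²))
x(H) = 5/32 (x(H) = ((-3/8 - 4) + 5)/4 = (-35/8 + 5)/4 = (¼)*(5/8) = 5/32)
M = -2 (M = -5 + 3 = -2)
M*(114 + x(r(-5))) = -2*(114 + 5/32) = -2*3653/32 = -3653/16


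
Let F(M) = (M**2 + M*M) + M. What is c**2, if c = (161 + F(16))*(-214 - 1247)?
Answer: 1013301943641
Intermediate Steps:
F(M) = M + 2*M**2 (F(M) = (M**2 + M**2) + M = 2*M**2 + M = M + 2*M**2)
c = -1006629 (c = (161 + 16*(1 + 2*16))*(-214 - 1247) = (161 + 16*(1 + 32))*(-1461) = (161 + 16*33)*(-1461) = (161 + 528)*(-1461) = 689*(-1461) = -1006629)
c**2 = (-1006629)**2 = 1013301943641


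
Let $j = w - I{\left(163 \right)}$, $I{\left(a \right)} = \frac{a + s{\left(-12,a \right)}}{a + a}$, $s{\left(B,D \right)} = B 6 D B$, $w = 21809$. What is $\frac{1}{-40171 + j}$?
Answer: $- \frac{2}{37589} \approx -5.3207 \cdot 10^{-5}$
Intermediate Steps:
$s{\left(B,D \right)} = 6 D B^{2}$ ($s{\left(B,D \right)} = 6 B D B = 6 D B^{2}$)
$I{\left(a \right)} = \frac{865}{2}$ ($I{\left(a \right)} = \frac{a + 6 a \left(-12\right)^{2}}{a + a} = \frac{a + 6 a 144}{2 a} = \left(a + 864 a\right) \frac{1}{2 a} = 865 a \frac{1}{2 a} = \frac{865}{2}$)
$j = \frac{42753}{2}$ ($j = 21809 - \frac{865}{2} = \frac{42753}{2} \approx 21377.0$)
$\frac{1}{-40171 + j} = \frac{1}{-40171 + \frac{42753}{2}} = \frac{1}{- \frac{37589}{2}} = - \frac{2}{37589}$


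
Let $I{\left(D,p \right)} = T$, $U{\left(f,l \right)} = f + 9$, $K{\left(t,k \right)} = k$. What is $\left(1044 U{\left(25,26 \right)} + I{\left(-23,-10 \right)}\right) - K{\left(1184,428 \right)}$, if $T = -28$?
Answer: $35040$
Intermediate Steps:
$U{\left(f,l \right)} = 9 + f$
$I{\left(D,p \right)} = -28$
$\left(1044 U{\left(25,26 \right)} + I{\left(-23,-10 \right)}\right) - K{\left(1184,428 \right)} = \left(1044 \left(9 + 25\right) - 28\right) - 428 = \left(1044 \cdot 34 - 28\right) - 428 = \left(35496 - 28\right) - 428 = 35468 - 428 = 35040$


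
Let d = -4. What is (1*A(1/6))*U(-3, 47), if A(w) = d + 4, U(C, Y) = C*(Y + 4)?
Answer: 0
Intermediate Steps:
U(C, Y) = C*(4 + Y)
A(w) = 0 (A(w) = -4 + 4 = 0)
(1*A(1/6))*U(-3, 47) = (1*0)*(-3*(4 + 47)) = 0*(-3*51) = 0*(-153) = 0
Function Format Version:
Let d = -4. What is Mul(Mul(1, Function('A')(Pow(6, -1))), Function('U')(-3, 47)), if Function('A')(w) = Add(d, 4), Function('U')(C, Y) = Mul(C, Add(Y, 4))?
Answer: 0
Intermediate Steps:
Function('U')(C, Y) = Mul(C, Add(4, Y))
Function('A')(w) = 0 (Function('A')(w) = Add(-4, 4) = 0)
Mul(Mul(1, Function('A')(Pow(6, -1))), Function('U')(-3, 47)) = Mul(Mul(1, 0), Mul(-3, Add(4, 47))) = Mul(0, Mul(-3, 51)) = Mul(0, -153) = 0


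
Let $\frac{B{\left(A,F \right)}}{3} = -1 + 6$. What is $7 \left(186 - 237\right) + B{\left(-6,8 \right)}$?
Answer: $-342$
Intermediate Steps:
$B{\left(A,F \right)} = 15$ ($B{\left(A,F \right)} = 3 \left(-1 + 6\right) = 3 \cdot 5 = 15$)
$7 \left(186 - 237\right) + B{\left(-6,8 \right)} = 7 \left(186 - 237\right) + 15 = 7 \left(-51\right) + 15 = -357 + 15 = -342$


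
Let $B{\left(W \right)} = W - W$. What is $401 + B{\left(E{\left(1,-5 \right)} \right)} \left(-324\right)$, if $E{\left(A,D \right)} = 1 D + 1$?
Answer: $401$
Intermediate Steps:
$E{\left(A,D \right)} = 1 + D$ ($E{\left(A,D \right)} = D + 1 = 1 + D$)
$B{\left(W \right)} = 0$
$401 + B{\left(E{\left(1,-5 \right)} \right)} \left(-324\right) = 401 + 0 \left(-324\right) = 401 + 0 = 401$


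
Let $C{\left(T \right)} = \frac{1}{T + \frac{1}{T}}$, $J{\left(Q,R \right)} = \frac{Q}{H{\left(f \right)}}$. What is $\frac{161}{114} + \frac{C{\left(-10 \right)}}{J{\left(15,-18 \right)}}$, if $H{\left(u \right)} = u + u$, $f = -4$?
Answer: $\frac{5623}{3838} \approx 1.4651$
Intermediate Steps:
$H{\left(u \right)} = 2 u$
$J{\left(Q,R \right)} = - \frac{Q}{8}$ ($J{\left(Q,R \right)} = \frac{Q}{2 \left(-4\right)} = \frac{Q}{-8} = Q \left(- \frac{1}{8}\right) = - \frac{Q}{8}$)
$\frac{161}{114} + \frac{C{\left(-10 \right)}}{J{\left(15,-18 \right)}} = \frac{161}{114} + \frac{\left(-10\right) \frac{1}{1 + \left(-10\right)^{2}}}{\left(- \frac{1}{8}\right) 15} = 161 \cdot \frac{1}{114} + \frac{\left(-10\right) \frac{1}{1 + 100}}{- \frac{15}{8}} = \frac{161}{114} + - \frac{10}{101} \left(- \frac{8}{15}\right) = \frac{161}{114} + \left(-10\right) \frac{1}{101} \left(- \frac{8}{15}\right) = \frac{161}{114} - - \frac{16}{303} = \frac{161}{114} + \frac{16}{303} = \frac{5623}{3838}$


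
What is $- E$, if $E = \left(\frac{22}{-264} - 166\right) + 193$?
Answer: $- \frac{323}{12} \approx -26.917$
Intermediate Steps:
$E = \frac{323}{12}$ ($E = \left(22 \left(- \frac{1}{264}\right) - 166\right) + 193 = \left(- \frac{1}{12} - 166\right) + 193 = - \frac{1993}{12} + 193 = \frac{323}{12} \approx 26.917$)
$- E = \left(-1\right) \frac{323}{12} = - \frac{323}{12}$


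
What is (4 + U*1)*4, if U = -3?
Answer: 4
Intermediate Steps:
(4 + U*1)*4 = (4 - 3*1)*4 = (4 - 3)*4 = 1*4 = 4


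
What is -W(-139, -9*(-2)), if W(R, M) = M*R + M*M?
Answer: 2178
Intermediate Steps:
W(R, M) = M² + M*R (W(R, M) = M*R + M² = M² + M*R)
-W(-139, -9*(-2)) = -(-9*(-2))*(-9*(-2) - 139) = -18*(18 - 139) = -18*(-121) = -1*(-2178) = 2178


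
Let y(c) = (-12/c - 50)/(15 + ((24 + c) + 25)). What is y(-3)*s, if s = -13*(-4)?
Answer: -2392/61 ≈ -39.213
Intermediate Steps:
y(c) = (-50 - 12/c)/(64 + c) (y(c) = (-50 - 12/c)/(15 + (49 + c)) = (-50 - 12/c)/(64 + c))
s = 52
y(-3)*s = (2*(-6 - 25*(-3))/(-3*(64 - 3)))*52 = (2*(-⅓)*(-6 + 75)/61)*52 = (2*(-⅓)*(1/61)*69)*52 = -46/61*52 = -2392/61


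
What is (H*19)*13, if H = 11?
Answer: 2717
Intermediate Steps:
(H*19)*13 = (11*19)*13 = 209*13 = 2717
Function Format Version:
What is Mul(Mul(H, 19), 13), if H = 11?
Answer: 2717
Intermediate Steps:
Mul(Mul(H, 19), 13) = Mul(Mul(11, 19), 13) = Mul(209, 13) = 2717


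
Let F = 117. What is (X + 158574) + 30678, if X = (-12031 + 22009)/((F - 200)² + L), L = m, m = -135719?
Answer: 12190662591/64415 ≈ 1.8925e+5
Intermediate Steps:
L = -135719
X = -4989/64415 (X = (-12031 + 22009)/((117 - 200)² - 135719) = 9978/((-83)² - 135719) = 9978/(6889 - 135719) = 9978/(-128830) = 9978*(-1/128830) = -4989/64415 ≈ -0.077451)
(X + 158574) + 30678 = (-4989/64415 + 158574) + 30678 = 10214539221/64415 + 30678 = 12190662591/64415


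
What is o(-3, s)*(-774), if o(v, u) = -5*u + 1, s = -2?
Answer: -8514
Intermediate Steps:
o(v, u) = 1 - 5*u
o(-3, s)*(-774) = (1 - 5*(-2))*(-774) = (1 + 10)*(-774) = 11*(-774) = -8514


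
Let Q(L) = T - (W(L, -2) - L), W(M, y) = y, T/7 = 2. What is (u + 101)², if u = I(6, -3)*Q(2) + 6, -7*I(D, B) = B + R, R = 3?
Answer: 11449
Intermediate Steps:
T = 14 (T = 7*2 = 14)
I(D, B) = -3/7 - B/7 (I(D, B) = -(B + 3)/7 = -(3 + B)/7 = -3/7 - B/7)
Q(L) = 16 + L (Q(L) = 14 - (-2 - L) = 14 + (2 + L) = 16 + L)
u = 6 (u = (-3/7 - ⅐*(-3))*(16 + 2) + 6 = (-3/7 + 3/7)*18 + 6 = 0*18 + 6 = 0 + 6 = 6)
(u + 101)² = (6 + 101)² = 107² = 11449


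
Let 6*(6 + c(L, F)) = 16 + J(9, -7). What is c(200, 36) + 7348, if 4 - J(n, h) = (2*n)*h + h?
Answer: 14735/2 ≈ 7367.5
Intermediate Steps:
J(n, h) = 4 - h - 2*h*n (J(n, h) = 4 - ((2*n)*h + h) = 4 - (2*h*n + h) = 4 - (h + 2*h*n) = 4 + (-h - 2*h*n) = 4 - h - 2*h*n)
c(L, F) = 39/2 (c(L, F) = -6 + (16 + (4 - 1*(-7) - 2*(-7)*9))/6 = -6 + (16 + (4 + 7 + 126))/6 = -6 + (16 + 137)/6 = -6 + (1/6)*153 = -6 + 51/2 = 39/2)
c(200, 36) + 7348 = 39/2 + 7348 = 14735/2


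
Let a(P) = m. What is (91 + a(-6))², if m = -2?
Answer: 7921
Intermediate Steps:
a(P) = -2
(91 + a(-6))² = (91 - 2)² = 89² = 7921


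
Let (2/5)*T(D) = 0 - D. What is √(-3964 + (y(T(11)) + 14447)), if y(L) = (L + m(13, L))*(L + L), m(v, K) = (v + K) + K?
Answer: 51*√22/2 ≈ 119.61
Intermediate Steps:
m(v, K) = v + 2*K (m(v, K) = (K + v) + K = v + 2*K)
T(D) = -5*D/2 (T(D) = 5*(0 - D)/2 = 5*(-D)/2 = -5*D/2)
y(L) = 2*L*(13 + 3*L) (y(L) = (L + (13 + 2*L))*(L + L) = (13 + 3*L)*(2*L) = 2*L*(13 + 3*L))
√(-3964 + (y(T(11)) + 14447)) = √(-3964 + (2*(-5/2*11)*(13 + 3*(-5/2*11)) + 14447)) = √(-3964 + (2*(-55/2)*(13 + 3*(-55/2)) + 14447)) = √(-3964 + (2*(-55/2)*(13 - 165/2) + 14447)) = √(-3964 + (2*(-55/2)*(-139/2) + 14447)) = √(-3964 + (7645/2 + 14447)) = √(-3964 + 36539/2) = √(28611/2) = 51*√22/2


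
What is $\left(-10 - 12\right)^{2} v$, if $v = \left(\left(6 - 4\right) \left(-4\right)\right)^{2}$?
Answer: $30976$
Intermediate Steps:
$v = 64$ ($v = \left(2 \left(-4\right)\right)^{2} = \left(-8\right)^{2} = 64$)
$\left(-10 - 12\right)^{2} v = \left(-10 - 12\right)^{2} \cdot 64 = \left(-22\right)^{2} \cdot 64 = 484 \cdot 64 = 30976$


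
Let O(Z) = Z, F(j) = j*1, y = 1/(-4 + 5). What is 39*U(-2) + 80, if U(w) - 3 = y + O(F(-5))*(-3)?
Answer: 821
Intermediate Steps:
y = 1 (y = 1/1 = 1)
F(j) = j
U(w) = 19 (U(w) = 3 + (1 - 5*(-3)) = 3 + (1 + 15) = 3 + 16 = 19)
39*U(-2) + 80 = 39*19 + 80 = 741 + 80 = 821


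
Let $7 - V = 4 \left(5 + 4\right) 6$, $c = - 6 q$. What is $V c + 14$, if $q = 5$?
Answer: $6284$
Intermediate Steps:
$c = -30$ ($c = \left(-6\right) 5 = -30$)
$V = -209$ ($V = 7 - 4 \left(5 + 4\right) 6 = 7 - 4 \cdot 9 \cdot 6 = 7 - 36 \cdot 6 = 7 - 216 = -209$)
$V c + 14 = \left(-209\right) \left(-30\right) + 14 = 6270 + 14 = 6284$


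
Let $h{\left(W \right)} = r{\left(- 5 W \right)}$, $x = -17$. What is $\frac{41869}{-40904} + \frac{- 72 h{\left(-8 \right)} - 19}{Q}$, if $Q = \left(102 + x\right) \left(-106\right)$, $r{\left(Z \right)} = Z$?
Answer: $- \frac{129329497}{184272520} \approx -0.70184$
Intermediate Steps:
$h{\left(W \right)} = - 5 W$
$Q = -9010$ ($Q = \left(102 - 17\right) \left(-106\right) = 85 \left(-106\right) = -9010$)
$\frac{41869}{-40904} + \frac{- 72 h{\left(-8 \right)} - 19}{Q} = \frac{41869}{-40904} + \frac{- 72 \left(\left(-5\right) \left(-8\right)\right) - 19}{-9010} = 41869 \left(- \frac{1}{40904}\right) + \left(\left(-72\right) 40 - 19\right) \left(- \frac{1}{9010}\right) = - \frac{41869}{40904} + \left(-2880 - 19\right) \left(- \frac{1}{9010}\right) = - \frac{41869}{40904} - - \frac{2899}{9010} = - \frac{41869}{40904} + \frac{2899}{9010} = - \frac{129329497}{184272520}$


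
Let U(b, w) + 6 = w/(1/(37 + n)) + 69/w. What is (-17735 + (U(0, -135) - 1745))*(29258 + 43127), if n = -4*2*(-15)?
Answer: -26502580636/9 ≈ -2.9447e+9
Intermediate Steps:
n = 120 (n = -8*(-15) = 120)
U(b, w) = -6 + 69/w + 157*w (U(b, w) = -6 + (w/(1/(37 + 120)) + 69/w) = -6 + (w/(1/157) + 69/w) = -6 + (w*157 + 69/w) = -6 + (157*w + 69/w) = -6 + (69/w + 157*w) = -6 + 69/w + 157*w)
(-17735 + (U(0, -135) - 1745))*(29258 + 43127) = (-17735 + ((-6 + 69/(-135) + 157*(-135)) - 1745))*(29258 + 43127) = (-17735 + ((-6 + 69*(-1/135) - 21195) - 1745))*72385 = (-17735 + ((-6 - 23/45 - 21195) - 1745))*72385 = (-17735 + (-954068/45 - 1745))*72385 = (-17735 - 1032593/45)*72385 = -1830668/45*72385 = -26502580636/9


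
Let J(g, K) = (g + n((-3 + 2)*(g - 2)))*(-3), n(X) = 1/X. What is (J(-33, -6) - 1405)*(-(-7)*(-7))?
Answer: 319991/5 ≈ 63998.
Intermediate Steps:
J(g, K) = -3*g - 3/(2 - g) (J(g, K) = (g + 1/((-3 + 2)*(g - 2)))*(-3) = (g + 1/(-(-2 + g)))*(-3) = (g + 1/(2 - g))*(-3) = -3*g - 3/(2 - g))
(J(-33, -6) - 1405)*(-(-7)*(-7)) = (3*(1 - 1*(-33)*(-2 - 33))/(-2 - 33) - 1405)*(-(-7)*(-7)) = (3*(1 - 1*(-33)*(-35))/(-35) - 1405)*(-7*7) = (3*(-1/35)*(1 - 1155) - 1405)*(-49) = (3*(-1/35)*(-1154) - 1405)*(-49) = (3462/35 - 1405)*(-49) = -45713/35*(-49) = 319991/5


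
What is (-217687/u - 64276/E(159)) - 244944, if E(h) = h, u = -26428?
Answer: -1030931498983/4202052 ≈ -2.4534e+5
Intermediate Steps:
(-217687/u - 64276/E(159)) - 244944 = (-217687/(-26428) - 64276/159) - 244944 = (-217687*(-1/26428) - 64276*1/159) - 244944 = (217687/26428 - 64276/159) - 244944 = -1664073895/4202052 - 244944 = -1030931498983/4202052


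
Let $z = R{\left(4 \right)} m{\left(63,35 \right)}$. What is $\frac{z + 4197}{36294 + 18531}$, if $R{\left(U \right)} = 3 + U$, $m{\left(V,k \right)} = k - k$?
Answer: $\frac{1399}{18275} \approx 0.076553$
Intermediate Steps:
$m{\left(V,k \right)} = 0$
$z = 0$ ($z = \left(3 + 4\right) 0 = 7 \cdot 0 = 0$)
$\frac{z + 4197}{36294 + 18531} = \frac{0 + 4197}{36294 + 18531} = \frac{4197}{54825} = 4197 \cdot \frac{1}{54825} = \frac{1399}{18275}$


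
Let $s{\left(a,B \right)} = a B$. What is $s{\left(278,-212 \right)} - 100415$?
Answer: $-159351$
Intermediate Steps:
$s{\left(a,B \right)} = B a$
$s{\left(278,-212 \right)} - 100415 = \left(-212\right) 278 - 100415 = -58936 + \left(-228712 + 128297\right) = -58936 - 100415 = -159351$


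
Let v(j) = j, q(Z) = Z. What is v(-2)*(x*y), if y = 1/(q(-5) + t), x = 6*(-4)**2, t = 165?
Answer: -6/5 ≈ -1.2000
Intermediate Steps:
x = 96 (x = 6*16 = 96)
y = 1/160 (y = 1/(-5 + 165) = 1/160 ≈ 0.0062500)
v(-2)*(x*y) = -192/160 = -2*3/5 = -6/5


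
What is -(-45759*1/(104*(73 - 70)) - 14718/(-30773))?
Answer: 467849897/3200392 ≈ 146.19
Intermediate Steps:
-(-45759*1/(104*(73 - 70)) - 14718/(-30773)) = -(-45759/(3*104) - 14718*(-1/30773)) = -(-45759/312 + 14718/30773) = -(-45759*1/312 + 14718/30773) = -(-15253/104 + 14718/30773) = -1*(-467849897/3200392) = 467849897/3200392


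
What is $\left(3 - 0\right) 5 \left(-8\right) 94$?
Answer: $-11280$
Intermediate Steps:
$\left(3 - 0\right) 5 \left(-8\right) 94 = \left(3 + 0\right) 5 \left(-8\right) 94 = 3 \cdot 5 \left(-8\right) 94 = 15 \left(-8\right) 94 = \left(-120\right) 94 = -11280$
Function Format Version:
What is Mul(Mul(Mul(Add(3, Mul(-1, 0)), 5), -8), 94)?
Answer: -11280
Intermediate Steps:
Mul(Mul(Mul(Add(3, Mul(-1, 0)), 5), -8), 94) = Mul(Mul(Mul(Add(3, 0), 5), -8), 94) = Mul(Mul(Mul(3, 5), -8), 94) = Mul(Mul(15, -8), 94) = Mul(-120, 94) = -11280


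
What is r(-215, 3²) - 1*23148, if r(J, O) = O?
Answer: -23139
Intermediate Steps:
r(-215, 3²) - 1*23148 = 3² - 1*23148 = 9 - 23148 = -23139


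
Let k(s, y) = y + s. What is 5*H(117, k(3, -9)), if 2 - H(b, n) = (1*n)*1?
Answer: 40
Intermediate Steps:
k(s, y) = s + y
H(b, n) = 2 - n (H(b, n) = 2 - 1*n = 2 - n)
5*H(117, k(3, -9)) = 5*(2 - (3 - 9)) = 5*(2 - 1*(-6)) = 5*(2 + 6) = 5*8 = 40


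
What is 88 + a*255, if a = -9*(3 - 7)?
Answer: 9268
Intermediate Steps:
a = 36 (a = -9*(-4) = 36)
88 + a*255 = 88 + 36*255 = 88 + 9180 = 9268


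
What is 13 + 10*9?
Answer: 103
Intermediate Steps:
13 + 10*9 = 13 + 90 = 103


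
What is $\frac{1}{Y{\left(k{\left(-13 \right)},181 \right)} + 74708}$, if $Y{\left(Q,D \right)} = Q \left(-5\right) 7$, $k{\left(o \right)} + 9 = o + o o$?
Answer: $\frac{1}{69563} \approx 1.4375 \cdot 10^{-5}$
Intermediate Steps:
$k{\left(o \right)} = -9 + o + o^{2}$ ($k{\left(o \right)} = -9 + \left(o + o o\right) = -9 + \left(o + o^{2}\right) = -9 + o + o^{2}$)
$Y{\left(Q,D \right)} = - 35 Q$ ($Y{\left(Q,D \right)} = - 5 Q 7 = - 35 Q$)
$\frac{1}{Y{\left(k{\left(-13 \right)},181 \right)} + 74708} = \frac{1}{- 35 \left(-9 - 13 + \left(-13\right)^{2}\right) + 74708} = \frac{1}{- 35 \left(-9 - 13 + 169\right) + 74708} = \frac{1}{\left(-35\right) 147 + 74708} = \frac{1}{-5145 + 74708} = \frac{1}{69563}$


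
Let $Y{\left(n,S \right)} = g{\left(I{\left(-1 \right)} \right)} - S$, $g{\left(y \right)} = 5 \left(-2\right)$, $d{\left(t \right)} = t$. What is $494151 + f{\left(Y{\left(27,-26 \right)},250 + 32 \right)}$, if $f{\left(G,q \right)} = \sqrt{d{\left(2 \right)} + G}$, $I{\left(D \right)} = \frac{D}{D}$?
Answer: $494151 + 3 \sqrt{2} \approx 4.9416 \cdot 10^{5}$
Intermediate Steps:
$I{\left(D \right)} = 1$
$g{\left(y \right)} = -10$
$Y{\left(n,S \right)} = -10 - S$
$f{\left(G,q \right)} = \sqrt{2 + G}$
$494151 + f{\left(Y{\left(27,-26 \right)},250 + 32 \right)} = 494151 + \sqrt{2 - -16} = 494151 + \sqrt{2 + \left(-10 + 26\right)} = 494151 + \sqrt{2 + 16} = 494151 + \sqrt{18} = 494151 + 3 \sqrt{2}$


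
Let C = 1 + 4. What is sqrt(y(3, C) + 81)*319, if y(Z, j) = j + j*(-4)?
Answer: 319*sqrt(66) ≈ 2591.6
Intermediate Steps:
C = 5
y(Z, j) = -3*j (y(Z, j) = j - 4*j = -3*j)
sqrt(y(3, C) + 81)*319 = sqrt(-3*5 + 81)*319 = sqrt(-15 + 81)*319 = sqrt(66)*319 = 319*sqrt(66)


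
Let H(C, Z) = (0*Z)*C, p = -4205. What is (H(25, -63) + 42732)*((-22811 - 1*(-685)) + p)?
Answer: -1125176292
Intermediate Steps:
H(C, Z) = 0 (H(C, Z) = 0*C = 0)
(H(25, -63) + 42732)*((-22811 - 1*(-685)) + p) = (0 + 42732)*((-22811 - 1*(-685)) - 4205) = 42732*((-22811 + 685) - 4205) = 42732*(-22126 - 4205) = 42732*(-26331) = -1125176292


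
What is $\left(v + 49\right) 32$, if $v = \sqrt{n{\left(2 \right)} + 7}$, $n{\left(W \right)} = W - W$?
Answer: $1568 + 32 \sqrt{7} \approx 1652.7$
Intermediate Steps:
$n{\left(W \right)} = 0$
$v = \sqrt{7}$ ($v = \sqrt{0 + 7} = \sqrt{7} \approx 2.6458$)
$\left(v + 49\right) 32 = \left(\sqrt{7} + 49\right) 32 = \left(49 + \sqrt{7}\right) 32 = 1568 + 32 \sqrt{7}$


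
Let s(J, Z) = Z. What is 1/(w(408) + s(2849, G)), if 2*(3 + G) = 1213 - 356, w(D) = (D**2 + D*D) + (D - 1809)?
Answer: 2/663905 ≈ 3.0125e-6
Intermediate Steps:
w(D) = -1809 + D + 2*D**2 (w(D) = (D**2 + D**2) + (-1809 + D) = 2*D**2 + (-1809 + D) = -1809 + D + 2*D**2)
G = 851/2 (G = -3 + (1213 - 356)/2 = -3 + (1/2)*857 = -3 + 857/2 = 851/2 ≈ 425.50)
1/(w(408) + s(2849, G)) = 1/((-1809 + 408 + 2*408**2) + 851/2) = 1/((-1809 + 408 + 2*166464) + 851/2) = 1/((-1809 + 408 + 332928) + 851/2) = 1/(331527 + 851/2) = 1/(663905/2) = 2/663905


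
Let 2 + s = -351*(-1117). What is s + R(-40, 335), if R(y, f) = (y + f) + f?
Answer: 392695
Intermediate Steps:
R(y, f) = y + 2*f (R(y, f) = (f + y) + f = y + 2*f)
s = 392065 (s = -2 - 351*(-1117) = -2 + 392067 = 392065)
s + R(-40, 335) = 392065 + (-40 + 2*335) = 392065 + (-40 + 670) = 392065 + 630 = 392695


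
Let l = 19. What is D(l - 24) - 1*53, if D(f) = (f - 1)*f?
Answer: -23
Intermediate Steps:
D(f) = f*(-1 + f) (D(f) = (-1 + f)*f = f*(-1 + f))
D(l - 24) - 1*53 = (19 - 24)*(-1 + (19 - 24)) - 1*53 = -5*(-1 - 5) - 53 = -5*(-6) - 53 = 30 - 53 = -23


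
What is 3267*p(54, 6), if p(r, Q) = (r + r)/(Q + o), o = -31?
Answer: -352836/25 ≈ -14113.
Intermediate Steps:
p(r, Q) = 2*r/(-31 + Q) (p(r, Q) = (r + r)/(Q - 31) = (2*r)/(-31 + Q) = 2*r/(-31 + Q))
3267*p(54, 6) = 3267*(2*54/(-31 + 6)) = 3267*(2*54/(-25)) = 3267*(2*54*(-1/25)) = 3267*(-108/25) = -352836/25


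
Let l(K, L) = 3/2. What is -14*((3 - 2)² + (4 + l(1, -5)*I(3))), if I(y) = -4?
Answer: 14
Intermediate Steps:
l(K, L) = 3/2 (l(K, L) = 3*(½) = 3/2)
-14*((3 - 2)² + (4 + l(1, -5)*I(3))) = -14*((3 - 2)² + (4 + (3/2)*(-4))) = -14*(1² + (4 - 6)) = -14*(1 - 2) = -14*(-1) = 14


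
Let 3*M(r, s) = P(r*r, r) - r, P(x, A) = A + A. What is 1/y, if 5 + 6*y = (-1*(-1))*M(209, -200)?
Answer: 9/97 ≈ 0.092783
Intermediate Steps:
P(x, A) = 2*A
M(r, s) = r/3 (M(r, s) = (2*r - r)/3 = r/3)
y = 97/9 (y = -5/6 + ((-1*(-1))*((1/3)*209))/6 = -5/6 + (1*(209/3))/6 = -5/6 + (1/6)*(209/3) = -5/6 + 209/18 = 97/9 ≈ 10.778)
1/y = 1/(97/9) = 9/97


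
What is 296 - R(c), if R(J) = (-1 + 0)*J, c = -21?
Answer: 275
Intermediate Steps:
R(J) = -J
296 - R(c) = 296 - (-1)*(-21) = 296 - 1*21 = 296 - 21 = 275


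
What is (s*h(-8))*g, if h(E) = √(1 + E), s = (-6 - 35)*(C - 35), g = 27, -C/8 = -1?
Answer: 29889*I*√7 ≈ 79079.0*I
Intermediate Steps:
C = 8 (C = -8*(-1) = 8)
s = 1107 (s = (-6 - 35)*(8 - 35) = -41*(-27) = 1107)
(s*h(-8))*g = (1107*√(1 - 8))*27 = (1107*√(-7))*27 = (1107*(I*√7))*27 = (1107*I*√7)*27 = 29889*I*√7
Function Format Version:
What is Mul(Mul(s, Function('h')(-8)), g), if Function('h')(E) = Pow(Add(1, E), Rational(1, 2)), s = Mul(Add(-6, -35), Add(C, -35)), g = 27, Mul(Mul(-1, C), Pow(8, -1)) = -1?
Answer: Mul(29889, I, Pow(7, Rational(1, 2))) ≈ Mul(79079., I)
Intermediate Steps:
C = 8 (C = Mul(-8, -1) = 8)
s = 1107 (s = Mul(Add(-6, -35), Add(8, -35)) = Mul(-41, -27) = 1107)
Mul(Mul(s, Function('h')(-8)), g) = Mul(Mul(1107, Pow(Add(1, -8), Rational(1, 2))), 27) = Mul(Mul(1107, Pow(-7, Rational(1, 2))), 27) = Mul(Mul(1107, Mul(I, Pow(7, Rational(1, 2)))), 27) = Mul(Mul(1107, I, Pow(7, Rational(1, 2))), 27) = Mul(29889, I, Pow(7, Rational(1, 2)))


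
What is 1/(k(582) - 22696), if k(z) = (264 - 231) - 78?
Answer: -1/22741 ≈ -4.3973e-5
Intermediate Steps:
k(z) = -45 (k(z) = 33 - 78 = -45)
1/(k(582) - 22696) = 1/(-45 - 22696) = 1/(-22741) = -1/22741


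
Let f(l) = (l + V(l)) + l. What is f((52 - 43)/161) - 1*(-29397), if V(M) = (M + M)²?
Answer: 762002859/25921 ≈ 29397.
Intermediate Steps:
V(M) = 4*M² (V(M) = (2*M)² = 4*M²)
f(l) = 2*l + 4*l² (f(l) = (l + 4*l²) + l = 2*l + 4*l²)
f((52 - 43)/161) - 1*(-29397) = 2*((52 - 43)/161)*(1 + 2*((52 - 43)/161)) - 1*(-29397) = 2*(9*(1/161))*(1 + 2*(9*(1/161))) + 29397 = 2*(9/161)*(1 + 2*(9/161)) + 29397 = 2*(9/161)*(1 + 18/161) + 29397 = 2*(9/161)*(179/161) + 29397 = 3222/25921 + 29397 = 762002859/25921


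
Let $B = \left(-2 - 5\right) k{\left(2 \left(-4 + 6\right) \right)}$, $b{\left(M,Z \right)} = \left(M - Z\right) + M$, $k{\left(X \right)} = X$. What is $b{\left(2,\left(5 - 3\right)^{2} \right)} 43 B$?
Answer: $0$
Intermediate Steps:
$b{\left(M,Z \right)} = - Z + 2 M$
$B = -28$ ($B = \left(-2 - 5\right) 2 \left(-4 + 6\right) = - 7 \cdot 2 \cdot 2 = \left(-7\right) 4 = -28$)
$b{\left(2,\left(5 - 3\right)^{2} \right)} 43 B = \left(- \left(5 - 3\right)^{2} + 2 \cdot 2\right) 43 \left(-28\right) = \left(- 2^{2} + 4\right) 43 \left(-28\right) = \left(\left(-1\right) 4 + 4\right) 43 \left(-28\right) = \left(-4 + 4\right) 43 \left(-28\right) = 0 \cdot 43 \left(-28\right) = 0 \left(-28\right) = 0$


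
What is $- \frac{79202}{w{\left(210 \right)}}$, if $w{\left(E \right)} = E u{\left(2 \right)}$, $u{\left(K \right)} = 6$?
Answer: $- \frac{39601}{630} \approx -62.859$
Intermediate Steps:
$w{\left(E \right)} = 6 E$ ($w{\left(E \right)} = E 6 = 6 E$)
$- \frac{79202}{w{\left(210 \right)}} = - \frac{79202}{6 \cdot 210} = - \frac{79202}{1260} = \left(-79202\right) \frac{1}{1260} = - \frac{39601}{630}$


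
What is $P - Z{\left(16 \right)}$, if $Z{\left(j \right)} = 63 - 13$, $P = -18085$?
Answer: $-18135$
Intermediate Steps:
$Z{\left(j \right)} = 50$
$P - Z{\left(16 \right)} = -18085 - 50 = -18135$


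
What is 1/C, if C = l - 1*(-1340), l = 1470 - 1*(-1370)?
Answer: 1/4180 ≈ 0.00023923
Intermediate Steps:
l = 2840 (l = 1470 + 1370 = 2840)
C = 4180 (C = 2840 - 1*(-1340) = 2840 + 1340 = 4180)
1/C = 1/4180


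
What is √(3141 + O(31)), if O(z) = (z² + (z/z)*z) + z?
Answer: 2*√1041 ≈ 64.529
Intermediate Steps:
O(z) = z² + 2*z (O(z) = (z² + 1*z) + z = (z² + z) + z = (z + z²) + z = z² + 2*z)
√(3141 + O(31)) = √(3141 + 31*(2 + 31)) = √(3141 + 31*33) = √(3141 + 1023) = √4164 = 2*√1041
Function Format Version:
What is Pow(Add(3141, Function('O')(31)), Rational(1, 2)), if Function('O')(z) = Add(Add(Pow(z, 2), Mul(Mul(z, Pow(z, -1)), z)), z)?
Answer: Mul(2, Pow(1041, Rational(1, 2))) ≈ 64.529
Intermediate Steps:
Function('O')(z) = Add(Pow(z, 2), Mul(2, z)) (Function('O')(z) = Add(Add(Pow(z, 2), Mul(1, z)), z) = Add(Add(Pow(z, 2), z), z) = Add(Add(z, Pow(z, 2)), z) = Add(Pow(z, 2), Mul(2, z)))
Pow(Add(3141, Function('O')(31)), Rational(1, 2)) = Pow(Add(3141, Mul(31, Add(2, 31))), Rational(1, 2)) = Pow(Add(3141, Mul(31, 33)), Rational(1, 2)) = Pow(Add(3141, 1023), Rational(1, 2)) = Pow(4164, Rational(1, 2)) = Mul(2, Pow(1041, Rational(1, 2)))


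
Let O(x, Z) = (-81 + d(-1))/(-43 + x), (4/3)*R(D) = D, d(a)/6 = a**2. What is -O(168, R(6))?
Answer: 3/5 ≈ 0.60000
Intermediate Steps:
d(a) = 6*a**2
R(D) = 3*D/4
O(x, Z) = -75/(-43 + x) (O(x, Z) = (-81 + 6*(-1)**2)/(-43 + x) = (-81 + 6*1)/(-43 + x) = (-81 + 6)/(-43 + x) = -75/(-43 + x))
-O(168, R(6)) = -(-75)/(-43 + 168) = -(-75)/125 = -1*(-3/5) = 3/5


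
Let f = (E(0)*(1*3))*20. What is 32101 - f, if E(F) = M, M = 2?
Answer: 31981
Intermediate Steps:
E(F) = 2
f = 120 (f = (2*(1*3))*20 = (2*3)*20 = 6*20 = 120)
32101 - f = 32101 - 1*120 = 32101 - 120 = 31981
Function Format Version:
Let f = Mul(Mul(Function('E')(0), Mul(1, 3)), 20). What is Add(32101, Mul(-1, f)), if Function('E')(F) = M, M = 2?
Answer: 31981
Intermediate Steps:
Function('E')(F) = 2
f = 120 (f = Mul(Mul(2, Mul(1, 3)), 20) = Mul(Mul(2, 3), 20) = Mul(6, 20) = 120)
Add(32101, Mul(-1, f)) = Add(32101, Mul(-1, 120)) = Add(32101, -120) = 31981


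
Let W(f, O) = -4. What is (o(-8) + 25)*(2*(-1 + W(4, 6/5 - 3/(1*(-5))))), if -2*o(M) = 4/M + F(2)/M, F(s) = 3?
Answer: -2035/8 ≈ -254.38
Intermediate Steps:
o(M) = -7/(2*M) (o(M) = -(4/M + 3/M)/2 = -7/(2*M))
(o(-8) + 25)*(2*(-1 + W(4, 6/5 - 3/(1*(-5))))) = (-7/2/(-8) + 25)*(2*(-1 - 4)) = (-7/2*(-1/8) + 25)*(2*(-5)) = (7/16 + 25)*(-10) = (407/16)*(-10) = -2035/8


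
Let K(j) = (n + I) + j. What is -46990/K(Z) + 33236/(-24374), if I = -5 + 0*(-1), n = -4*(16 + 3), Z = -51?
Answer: 40748111/114906 ≈ 354.62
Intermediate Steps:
n = -76 (n = -4*19 = -76)
I = -5 (I = -5 + 0 = -5)
K(j) = -81 + j (K(j) = (-76 - 5) + j = -81 + j)
-46990/K(Z) + 33236/(-24374) = -46990/(-81 - 51) + 33236/(-24374) = -46990/(-132) + 33236*(-1/24374) = -46990*(-1/132) - 2374/1741 = 23495/66 - 2374/1741 = 40748111/114906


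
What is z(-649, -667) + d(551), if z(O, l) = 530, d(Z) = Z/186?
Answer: 99131/186 ≈ 532.96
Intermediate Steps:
d(Z) = Z/186 (d(Z) = Z*(1/186) = Z/186)
z(-649, -667) + d(551) = 530 + (1/186)*551 = 530 + 551/186 = 99131/186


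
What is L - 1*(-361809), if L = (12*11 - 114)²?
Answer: 362133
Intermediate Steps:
L = 324 (L = (132 - 114)² = 18² = 324)
L - 1*(-361809) = 324 - 1*(-361809) = 324 + 361809 = 362133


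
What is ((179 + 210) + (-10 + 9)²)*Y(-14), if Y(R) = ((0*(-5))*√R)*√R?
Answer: 0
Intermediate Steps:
Y(R) = 0 (Y(R) = (0*√R)*√R = 0*√R = 0)
((179 + 210) + (-10 + 9)²)*Y(-14) = ((179 + 210) + (-10 + 9)²)*0 = (389 + (-1)²)*0 = (389 + 1)*0 = 390*0 = 0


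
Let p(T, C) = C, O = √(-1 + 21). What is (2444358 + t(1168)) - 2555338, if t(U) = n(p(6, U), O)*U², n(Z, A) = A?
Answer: -110980 + 2728448*√5 ≈ 5.9900e+6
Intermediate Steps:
O = 2*√5 (O = √20 = 2*√5 ≈ 4.4721)
t(U) = 2*√5*U² (t(U) = (2*√5)*U² = 2*√5*U²)
(2444358 + t(1168)) - 2555338 = (2444358 + 2*√5*1168²) - 2555338 = (2444358 + 2*√5*1364224) - 2555338 = (2444358 + 2728448*√5) - 2555338 = -110980 + 2728448*√5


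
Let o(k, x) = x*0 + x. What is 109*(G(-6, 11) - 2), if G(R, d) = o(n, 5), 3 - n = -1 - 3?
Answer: 327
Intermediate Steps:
n = 7 (n = 3 - (-1 - 3) = 3 - 1*(-4) = 3 + 4 = 7)
o(k, x) = x (o(k, x) = 0 + x = x)
G(R, d) = 5
109*(G(-6, 11) - 2) = 109*(5 - 2) = 109*3 = 327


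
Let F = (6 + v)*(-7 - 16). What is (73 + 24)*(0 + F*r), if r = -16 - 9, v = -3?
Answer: 167325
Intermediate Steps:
r = -25
F = -69 (F = (6 - 3)*(-7 - 16) = 3*(-23) = -69)
(73 + 24)*(0 + F*r) = (73 + 24)*(0 - 69*(-25)) = 97*(0 + 1725) = 97*1725 = 167325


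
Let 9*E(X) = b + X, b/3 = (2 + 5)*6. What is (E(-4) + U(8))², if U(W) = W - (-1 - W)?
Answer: 75625/81 ≈ 933.64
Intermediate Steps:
b = 126 (b = 3*((2 + 5)*6) = 3*(7*6) = 3*42 = 126)
E(X) = 14 + X/9 (E(X) = (126 + X)/9 = 14 + X/9)
U(W) = 1 + 2*W (U(W) = W + (1 + W) = 1 + 2*W)
(E(-4) + U(8))² = ((14 + (⅑)*(-4)) + (1 + 2*8))² = ((14 - 4/9) + (1 + 16))² = (122/9 + 17)² = (275/9)² = 75625/81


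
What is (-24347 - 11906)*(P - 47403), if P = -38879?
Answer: 3127981346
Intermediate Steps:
(-24347 - 11906)*(P - 47403) = (-24347 - 11906)*(-38879 - 47403) = -36253*(-86282) = 3127981346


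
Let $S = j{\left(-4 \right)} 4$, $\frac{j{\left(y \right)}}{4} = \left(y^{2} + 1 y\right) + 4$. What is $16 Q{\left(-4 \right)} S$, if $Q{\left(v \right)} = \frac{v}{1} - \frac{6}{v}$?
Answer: $-10240$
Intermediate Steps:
$j{\left(y \right)} = 16 + 4 y + 4 y^{2}$ ($j{\left(y \right)} = 4 \left(\left(y^{2} + 1 y\right) + 4\right) = 4 \left(\left(y^{2} + y\right) + 4\right) = 4 \left(\left(y + y^{2}\right) + 4\right) = 4 \left(4 + y + y^{2}\right) = 16 + 4 y + 4 y^{2}$)
$Q{\left(v \right)} = v - \frac{6}{v}$ ($Q{\left(v \right)} = v 1 - \frac{6}{v} = v - \frac{6}{v}$)
$S = 256$ ($S = \left(16 + 4 \left(-4\right) + 4 \left(-4\right)^{2}\right) 4 = \left(16 - 16 + 4 \cdot 16\right) 4 = \left(16 - 16 + 64\right) 4 = 64 \cdot 4 = 256$)
$16 Q{\left(-4 \right)} S = 16 \left(-4 - \frac{6}{-4}\right) 256 = 16 \left(-4 - - \frac{3}{2}\right) 256 = 16 \left(-4 + \frac{3}{2}\right) 256 = 16 \left(- \frac{5}{2}\right) 256 = \left(-40\right) 256 = -10240$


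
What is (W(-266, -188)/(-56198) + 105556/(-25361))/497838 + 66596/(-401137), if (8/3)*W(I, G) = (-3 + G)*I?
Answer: -17183608889387614483/103498797900018765552 ≈ -0.16603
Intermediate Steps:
W(I, G) = 3*I*(-3 + G)/8 (W(I, G) = 3*((-3 + G)*I)/8 = 3*(I*(-3 + G))/8 = 3*I*(-3 + G)/8)
(W(-266, -188)/(-56198) + 105556/(-25361))/497838 + 66596/(-401137) = (((3/8)*(-266)*(-3 - 188))/(-56198) + 105556/(-25361))/497838 + 66596/(-401137) = (((3/8)*(-266)*(-191))*(-1/56198) + 105556*(-1/25361))*(1/497838) + 66596*(-1/401137) = ((76209/4)*(-1/56198) - 105556/25361)*(1/497838) - 66596/401137 = (-76209/224792 - 105556/25361)*(1/497838) - 66596/401137 = -25660880801/5700949912*1/497838 - 66596/401137 = -25660880801/2838149502290256 - 66596/401137 = -17183608889387614483/103498797900018765552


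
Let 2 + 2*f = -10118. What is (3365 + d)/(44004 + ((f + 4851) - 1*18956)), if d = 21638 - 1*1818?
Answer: 23185/24839 ≈ 0.93341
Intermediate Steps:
f = -5060 (f = -1 + (½)*(-10118) = -1 - 5059 = -5060)
d = 19820 (d = 21638 - 1818 = 19820)
(3365 + d)/(44004 + ((f + 4851) - 1*18956)) = (3365 + 19820)/(44004 + ((-5060 + 4851) - 1*18956)) = 23185/(44004 + (-209 - 18956)) = 23185/(44004 - 19165) = 23185/24839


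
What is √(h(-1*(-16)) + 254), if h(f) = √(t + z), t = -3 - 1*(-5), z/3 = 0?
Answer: √(254 + √2) ≈ 15.982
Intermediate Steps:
z = 0 (z = 3*0 = 0)
t = 2 (t = -3 + 5 = 2)
h(f) = √2 (h(f) = √(2 + 0) = √2)
√(h(-1*(-16)) + 254) = √(√2 + 254) = √(254 + √2)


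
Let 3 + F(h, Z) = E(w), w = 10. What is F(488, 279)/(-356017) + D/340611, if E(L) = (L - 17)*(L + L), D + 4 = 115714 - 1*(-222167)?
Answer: 120338663282/121263306387 ≈ 0.99237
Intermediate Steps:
D = 337877 (D = -4 + (115714 - 1*(-222167)) = -4 + (115714 + 222167) = -4 + 337881 = 337877)
E(L) = 2*L*(-17 + L) (E(L) = (-17 + L)*(2*L) = 2*L*(-17 + L))
F(h, Z) = -143 (F(h, Z) = -3 + 2*10*(-17 + 10) = -3 + 2*10*(-7) = -3 - 140 = -143)
F(488, 279)/(-356017) + D/340611 = -143/(-356017) + 337877/340611 = -143*(-1/356017) + 337877*(1/340611) = 143/356017 + 337877/340611 = 120338663282/121263306387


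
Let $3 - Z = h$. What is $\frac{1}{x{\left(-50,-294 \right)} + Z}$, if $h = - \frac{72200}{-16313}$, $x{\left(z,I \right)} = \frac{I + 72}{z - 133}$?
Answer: $- \frac{995093}{211759} \approx -4.6992$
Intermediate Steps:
$x{\left(z,I \right)} = \frac{72 + I}{-133 + z}$
$h = \frac{72200}{16313}$ ($h = \left(-72200\right) \left(- \frac{1}{16313}\right) = \frac{72200}{16313} \approx 4.4259$)
$Z = - \frac{23261}{16313}$ ($Z = 3 - \frac{72200}{16313} = - \frac{23261}{16313} \approx -1.4259$)
$\frac{1}{x{\left(-50,-294 \right)} + Z} = \frac{1}{\frac{72 - 294}{-133 - 50} - \frac{23261}{16313}} = \frac{1}{\frac{1}{-183} \left(-222\right) - \frac{23261}{16313}} = \frac{1}{\left(- \frac{1}{183}\right) \left(-222\right) - \frac{23261}{16313}} = \frac{1}{\frac{74}{61} - \frac{23261}{16313}} = \frac{1}{- \frac{211759}{995093}} = - \frac{995093}{211759}$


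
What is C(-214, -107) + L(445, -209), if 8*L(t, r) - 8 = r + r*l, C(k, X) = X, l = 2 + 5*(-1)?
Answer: -215/4 ≈ -53.750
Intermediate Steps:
l = -3 (l = 2 - 5 = -3)
L(t, r) = 1 - r/4 (L(t, r) = 1 + (r + r*(-3))/8 = 1 + (r - 3*r)/8 = 1 + (-2*r)/8 = 1 - r/4)
C(-214, -107) + L(445, -209) = -107 + (1 - ¼*(-209)) = -107 + (1 + 209/4) = -107 + 213/4 = -215/4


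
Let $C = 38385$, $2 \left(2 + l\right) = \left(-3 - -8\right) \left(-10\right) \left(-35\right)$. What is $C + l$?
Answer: $39258$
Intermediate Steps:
$l = 873$ ($l = -2 + \frac{\left(-3 - -8\right) \left(-10\right) \left(-35\right)}{2} = -2 + \frac{\left(-3 + 8\right) \left(-10\right) \left(-35\right)}{2} = -2 + \frac{5 \left(-10\right) \left(-35\right)}{2} = -2 + \frac{\left(-50\right) \left(-35\right)}{2} = -2 + \frac{1}{2} \cdot 1750 = -2 + 875 = 873$)
$C + l = 38385 + 873 = 39258$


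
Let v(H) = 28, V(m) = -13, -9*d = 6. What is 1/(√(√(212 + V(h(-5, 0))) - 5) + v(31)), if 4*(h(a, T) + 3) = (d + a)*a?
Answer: 1/(28 + √(-5 + √199)) ≈ 0.032240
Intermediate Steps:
d = -⅔ (d = -⅑*6 = -⅔ ≈ -0.66667)
h(a, T) = -3 + a*(-⅔ + a)/4 (h(a, T) = -3 + ((-⅔ + a)*a)/4 = -3 + (a*(-⅔ + a))/4 = -3 + a*(-⅔ + a)/4)
1/(√(√(212 + V(h(-5, 0))) - 5) + v(31)) = 1/(√(√(212 - 13) - 5) + 28) = 1/(√(√199 - 5) + 28) = 1/(√(-5 + √199) + 28) = 1/(28 + √(-5 + √199))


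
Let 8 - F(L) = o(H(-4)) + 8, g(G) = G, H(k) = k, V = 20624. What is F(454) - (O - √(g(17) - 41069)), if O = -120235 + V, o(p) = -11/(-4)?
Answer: 398433/4 + 2*I*√10263 ≈ 99608.0 + 202.61*I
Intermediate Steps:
o(p) = 11/4 (o(p) = -11*(-¼) = 11/4)
F(L) = -11/4 (F(L) = 8 - (11/4 + 8) = 8 - 1*43/4 = 8 - 43/4 = -11/4)
O = -99611 (O = -120235 + 20624 = -99611)
F(454) - (O - √(g(17) - 41069)) = -11/4 - (-99611 - √(17 - 41069)) = -11/4 - (-99611 - √(-41052)) = -11/4 - (-99611 - 2*I*√10263) = -11/4 + (99611 + 2*I*√10263) = 398433/4 + 2*I*√10263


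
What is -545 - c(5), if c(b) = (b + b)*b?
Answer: -595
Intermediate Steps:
c(b) = 2*b² (c(b) = (2*b)*b = 2*b²)
-545 - c(5) = -545 - 2*5² = -545 - 2*25 = -545 - 1*50 = -545 - 50 = -595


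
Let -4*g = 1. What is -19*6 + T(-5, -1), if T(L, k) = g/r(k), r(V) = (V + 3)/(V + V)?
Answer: -455/4 ≈ -113.75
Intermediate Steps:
r(V) = (3 + V)/(2*V) (r(V) = (3 + V)/((2*V)) = (3 + V)*(1/(2*V)) = (3 + V)/(2*V))
g = -1/4 (g = -1/4*1 = -1/4 ≈ -0.25000)
T(L, k) = -k/(2*(3 + k)) (T(L, k) = -2*k/(3 + k)/4 = -k/(2*(3 + k)))
-19*6 + T(-5, -1) = -19*6 - 1*(-1)/(6 + 2*(-1)) = -114 - 1*(-1)/(6 - 2) = -114 - 1*(-1)/4 = -114 - 1*(-1)*1/4 = -114 + 1/4 = -455/4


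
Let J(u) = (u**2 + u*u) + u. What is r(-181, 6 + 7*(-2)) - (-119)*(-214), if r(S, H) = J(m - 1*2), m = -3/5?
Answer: -636377/25 ≈ -25455.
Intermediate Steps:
m = -3/5 (m = -3*1/5 = -3/5 ≈ -0.60000)
J(u) = u + 2*u**2 (J(u) = (u**2 + u**2) + u = 2*u**2 + u = u + 2*u**2)
r(S, H) = 273/25 (r(S, H) = (-3/5 - 1*2)*(1 + 2*(-3/5 - 1*2)) = (-3/5 - 2)*(1 + 2*(-3/5 - 2)) = -13*(1 + 2*(-13/5))/5 = -13*(1 - 26/5)/5 = -13/5*(-21/5) = 273/25)
r(-181, 6 + 7*(-2)) - (-119)*(-214) = 273/25 - (-119)*(-214) = 273/25 - 1*25466 = 273/25 - 25466 = -636377/25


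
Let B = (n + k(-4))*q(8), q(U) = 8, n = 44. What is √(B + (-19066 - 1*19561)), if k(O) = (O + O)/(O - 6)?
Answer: I*√956715/5 ≈ 195.62*I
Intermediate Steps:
k(O) = 2*O/(-6 + O) (k(O) = (2*O)/(-6 + O) = 2*O/(-6 + O))
B = 1792/5 (B = (44 + 2*(-4)/(-6 - 4))*8 = (44 + 2*(-4)/(-10))*8 = (44 + 2*(-4)*(-⅒))*8 = (44 + ⅘)*8 = (224/5)*8 = 1792/5 ≈ 358.40)
√(B + (-19066 - 1*19561)) = √(1792/5 + (-19066 - 1*19561)) = √(1792/5 + (-19066 - 19561)) = √(1792/5 - 38627) = √(-191343/5) = I*√956715/5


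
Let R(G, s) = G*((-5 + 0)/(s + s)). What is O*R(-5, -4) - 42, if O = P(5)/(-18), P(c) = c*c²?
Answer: -2923/144 ≈ -20.299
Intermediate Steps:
P(c) = c³
R(G, s) = -5*G/(2*s) (R(G, s) = G*(-5*1/(2*s)) = G*(-5/(2*s)) = -5*G/(2*s))
O = -125/18 (O = 5³/(-18) = 125*(-1/18) = -125/18 ≈ -6.9444)
O*R(-5, -4) - 42 = -(-625)*(-5)/(36*(-4)) - 42 = -(-625)*(-5)*(-1)/(36*4) - 42 = -125/18*(-25/8) - 42 = 3125/144 - 42 = -2923/144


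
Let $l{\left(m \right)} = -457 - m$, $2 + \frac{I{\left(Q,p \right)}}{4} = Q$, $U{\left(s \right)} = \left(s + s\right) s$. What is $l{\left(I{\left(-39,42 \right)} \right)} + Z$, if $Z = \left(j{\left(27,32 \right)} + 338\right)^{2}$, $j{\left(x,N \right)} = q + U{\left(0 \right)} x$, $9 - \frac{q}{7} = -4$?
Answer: $183748$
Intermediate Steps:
$q = 91$ ($q = 63 - -28 = 63 + 28 = 91$)
$U{\left(s \right)} = 2 s^{2}$ ($U{\left(s \right)} = 2 s s = 2 s^{2}$)
$I{\left(Q,p \right)} = -8 + 4 Q$
$j{\left(x,N \right)} = 91$ ($j{\left(x,N \right)} = 91 + 2 \cdot 0^{2} x = 91 + 2 \cdot 0 x = 91 + 0 x = 91 + 0 = 91$)
$Z = 184041$ ($Z = \left(91 + 338\right)^{2} = 429^{2} = 184041$)
$l{\left(I{\left(-39,42 \right)} \right)} + Z = \left(-457 - \left(-8 + 4 \left(-39\right)\right)\right) + 184041 = \left(-457 - \left(-8 - 156\right)\right) + 184041 = \left(-457 - -164\right) + 184041 = \left(-457 + 164\right) + 184041 = -293 + 184041 = 183748$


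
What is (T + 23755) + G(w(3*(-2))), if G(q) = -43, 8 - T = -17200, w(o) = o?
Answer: 40920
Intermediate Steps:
T = 17208 (T = 8 - 1*(-17200) = 8 + 17200 = 17208)
(T + 23755) + G(w(3*(-2))) = (17208 + 23755) - 43 = 40963 - 43 = 40920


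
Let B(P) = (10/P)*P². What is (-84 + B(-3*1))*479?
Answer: -54606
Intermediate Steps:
B(P) = 10*P
(-84 + B(-3*1))*479 = (-84 + 10*(-3*1))*479 = (-84 + 10*(-3))*479 = (-84 - 30)*479 = -114*479 = -54606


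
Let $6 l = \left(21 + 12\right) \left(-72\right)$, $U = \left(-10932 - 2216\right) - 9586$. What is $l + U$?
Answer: $-23130$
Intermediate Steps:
$U = -22734$ ($U = -13148 - 9586 = -22734$)
$l = -396$ ($l = \frac{\left(21 + 12\right) \left(-72\right)}{6} = \frac{33 \left(-72\right)}{6} = \frac{1}{6} \left(-2376\right) = -396$)
$l + U = -396 - 22734 = -23130$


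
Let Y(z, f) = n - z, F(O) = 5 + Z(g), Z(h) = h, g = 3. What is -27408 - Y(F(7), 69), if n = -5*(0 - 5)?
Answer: -27425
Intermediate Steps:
F(O) = 8 (F(O) = 5 + 3 = 8)
n = 25 (n = -5*(-5) = 25)
Y(z, f) = 25 - z
-27408 - Y(F(7), 69) = -27408 - (25 - 1*8) = -27408 - (25 - 8) = -27408 - 1*17 = -27408 - 17 = -27425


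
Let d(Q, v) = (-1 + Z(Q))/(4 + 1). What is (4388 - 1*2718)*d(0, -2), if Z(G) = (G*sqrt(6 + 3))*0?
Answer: -334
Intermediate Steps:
Z(G) = 0 (Z(G) = (G*sqrt(9))*0 = (G*3)*0 = (3*G)*0 = 0)
d(Q, v) = -1/5 (d(Q, v) = (-1 + 0)/(4 + 1) = -1/5)
(4388 - 1*2718)*d(0, -2) = (4388 - 1*2718)*(-1/5) = (4388 - 2718)*(-1/5) = 1670*(-1/5) = -334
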